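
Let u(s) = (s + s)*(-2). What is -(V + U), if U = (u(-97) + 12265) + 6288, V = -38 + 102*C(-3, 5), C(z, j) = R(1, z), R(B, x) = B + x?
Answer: -18699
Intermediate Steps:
u(s) = -4*s (u(s) = (2*s)*(-2) = -4*s)
C(z, j) = 1 + z
V = -242 (V = -38 + 102*(1 - 3) = -38 + 102*(-2) = -38 - 204 = -242)
U = 18941 (U = (-4*(-97) + 12265) + 6288 = (388 + 12265) + 6288 = 12653 + 6288 = 18941)
-(V + U) = -(-242 + 18941) = -1*18699 = -18699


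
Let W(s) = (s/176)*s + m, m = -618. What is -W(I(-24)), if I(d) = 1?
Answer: 108767/176 ≈ 617.99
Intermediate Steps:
W(s) = -618 + s**2/176 (W(s) = (s/176)*s - 618 = s**2/176 - 618 = -618 + s**2/176)
-W(I(-24)) = -(-618 + (1/176)*1**2) = -(-618 + (1/176)*1) = -(-618 + 1/176) = -1*(-108767/176) = 108767/176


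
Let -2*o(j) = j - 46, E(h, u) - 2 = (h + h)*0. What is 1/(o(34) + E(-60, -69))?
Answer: ⅛ ≈ 0.12500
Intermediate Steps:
E(h, u) = 2 (E(h, u) = 2 + (h + h)*0 = 2 + (2*h)*0 = 2 + 0 = 2)
o(j) = 23 - j/2 (o(j) = -(j - 46)/2 = -(-46 + j)/2 = 23 - j/2)
1/(o(34) + E(-60, -69)) = 1/((23 - ½*34) + 2) = 1/((23 - 17) + 2) = 1/(6 + 2) = 1/8 = ⅛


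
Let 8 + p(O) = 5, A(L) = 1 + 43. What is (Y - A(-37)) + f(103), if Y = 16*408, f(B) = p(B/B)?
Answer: 6481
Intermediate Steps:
A(L) = 44
p(O) = -3 (p(O) = -8 + 5 = -3)
f(B) = -3
Y = 6528
(Y - A(-37)) + f(103) = (6528 - 1*44) - 3 = (6528 - 44) - 3 = 6484 - 3 = 6481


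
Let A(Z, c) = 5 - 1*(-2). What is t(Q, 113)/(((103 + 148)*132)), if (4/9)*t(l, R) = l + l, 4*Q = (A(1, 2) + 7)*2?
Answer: 21/22088 ≈ 0.00095074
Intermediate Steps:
A(Z, c) = 7 (A(Z, c) = 5 + 2 = 7)
Q = 7 (Q = ((7 + 7)*2)/4 = (14*2)/4 = (¼)*28 = 7)
t(l, R) = 9*l/2 (t(l, R) = 9*(l + l)/4 = 9*(2*l)/4 = 9*l/2)
t(Q, 113)/(((103 + 148)*132)) = ((9/2)*7)/(((103 + 148)*132)) = 63/(2*((251*132))) = (63/2)/33132 = (63/2)*(1/33132) = 21/22088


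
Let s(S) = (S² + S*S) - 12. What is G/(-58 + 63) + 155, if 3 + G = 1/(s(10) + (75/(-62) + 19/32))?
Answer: 143504212/929425 ≈ 154.40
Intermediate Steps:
s(S) = -12 + 2*S² (s(S) = (S² + S²) - 12 = 2*S² - 12 = -12 + 2*S²)
G = -556663/185885 (G = -3 + 1/((-12 + 2*10²) + (75/(-62) + 19/32)) = -3 + 1/((-12 + 2*100) + (75*(-1/62) + 19*(1/32))) = -3 + 1/((-12 + 200) + (-75/62 + 19/32)) = -3 + 1/(188 - 611/992) = -3 + 1/(185885/992) = -3 + 992/185885 = -556663/185885 ≈ -2.9947)
G/(-58 + 63) + 155 = -556663/185885/(-58 + 63) + 155 = -556663/185885/5 + 155 = (⅕)*(-556663/185885) + 155 = -556663/929425 + 155 = 143504212/929425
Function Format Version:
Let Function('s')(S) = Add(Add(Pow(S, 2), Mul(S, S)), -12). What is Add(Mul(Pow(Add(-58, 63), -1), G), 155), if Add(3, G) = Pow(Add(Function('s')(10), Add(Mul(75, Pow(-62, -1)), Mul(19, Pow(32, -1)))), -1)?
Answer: Rational(143504212, 929425) ≈ 154.40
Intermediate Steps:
Function('s')(S) = Add(-12, Mul(2, Pow(S, 2))) (Function('s')(S) = Add(Add(Pow(S, 2), Pow(S, 2)), -12) = Add(Mul(2, Pow(S, 2)), -12) = Add(-12, Mul(2, Pow(S, 2))))
G = Rational(-556663, 185885) (G = Add(-3, Pow(Add(Add(-12, Mul(2, Pow(10, 2))), Add(Mul(75, Pow(-62, -1)), Mul(19, Pow(32, -1)))), -1)) = Add(-3, Pow(Add(Add(-12, Mul(2, 100)), Add(Mul(75, Rational(-1, 62)), Mul(19, Rational(1, 32)))), -1)) = Add(-3, Pow(Add(Add(-12, 200), Add(Rational(-75, 62), Rational(19, 32))), -1)) = Add(-3, Pow(Add(188, Rational(-611, 992)), -1)) = Add(-3, Pow(Rational(185885, 992), -1)) = Add(-3, Rational(992, 185885)) = Rational(-556663, 185885) ≈ -2.9947)
Add(Mul(Pow(Add(-58, 63), -1), G), 155) = Add(Mul(Pow(Add(-58, 63), -1), Rational(-556663, 185885)), 155) = Add(Mul(Pow(5, -1), Rational(-556663, 185885)), 155) = Add(Mul(Rational(1, 5), Rational(-556663, 185885)), 155) = Add(Rational(-556663, 929425), 155) = Rational(143504212, 929425)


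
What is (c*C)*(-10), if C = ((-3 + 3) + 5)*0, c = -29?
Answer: 0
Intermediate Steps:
C = 0 (C = (0 + 5)*0 = 5*0 = 0)
(c*C)*(-10) = -29*0*(-10) = 0*(-10) = 0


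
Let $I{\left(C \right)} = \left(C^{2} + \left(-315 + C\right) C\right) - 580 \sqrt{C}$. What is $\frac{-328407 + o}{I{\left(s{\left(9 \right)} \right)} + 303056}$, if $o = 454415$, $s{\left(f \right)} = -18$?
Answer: $\frac{9745899748}{23929581769} + \frac{54813480 i \sqrt{2}}{23929581769} \approx 0.40727 + 0.0032394 i$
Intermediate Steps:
$I{\left(C \right)} = C^{2} - 580 \sqrt{C} + C \left(-315 + C\right)$ ($I{\left(C \right)} = \left(C^{2} + C \left(-315 + C\right)\right) - 580 \sqrt{C} = C^{2} - 580 \sqrt{C} + C \left(-315 + C\right)$)
$\frac{-328407 + o}{I{\left(s{\left(9 \right)} \right)} + 303056} = \frac{-328407 + 454415}{\left(- 580 \sqrt{-18} - -5670 + 2 \left(-18\right)^{2}\right) + 303056} = \frac{126008}{\left(- 580 \cdot 3 i \sqrt{2} + 5670 + 2 \cdot 324\right) + 303056} = \frac{126008}{\left(- 1740 i \sqrt{2} + 5670 + 648\right) + 303056} = \frac{126008}{\left(6318 - 1740 i \sqrt{2}\right) + 303056} = \frac{126008}{309374 - 1740 i \sqrt{2}}$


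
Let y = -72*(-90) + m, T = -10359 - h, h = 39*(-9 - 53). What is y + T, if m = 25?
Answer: -1436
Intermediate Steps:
h = -2418 (h = 39*(-62) = -2418)
T = -7941 (T = -10359 - 1*(-2418) = -10359 + 2418 = -7941)
y = 6505 (y = -72*(-90) + 25 = 6480 + 25 = 6505)
y + T = 6505 - 7941 = -1436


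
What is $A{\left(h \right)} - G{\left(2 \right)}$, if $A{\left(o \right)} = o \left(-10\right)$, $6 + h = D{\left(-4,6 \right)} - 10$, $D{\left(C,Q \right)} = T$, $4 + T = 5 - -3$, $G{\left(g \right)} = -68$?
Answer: $188$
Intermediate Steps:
$T = 4$ ($T = -4 + \left(5 - -3\right) = -4 + \left(5 + 3\right) = -4 + 8 = 4$)
$D{\left(C,Q \right)} = 4$
$h = -12$ ($h = -6 + \left(4 - 10\right) = -6 - 6 = -12$)
$A{\left(o \right)} = - 10 o$
$A{\left(h \right)} - G{\left(2 \right)} = \left(-10\right) \left(-12\right) - -68 = 120 + 68 = 188$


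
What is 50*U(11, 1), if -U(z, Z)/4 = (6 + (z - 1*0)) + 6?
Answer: -4600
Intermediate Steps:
U(z, Z) = -48 - 4*z (U(z, Z) = -4*((6 + (z - 1*0)) + 6) = -4*((6 + (z + 0)) + 6) = -4*((6 + z) + 6) = -4*(12 + z) = -48 - 4*z)
50*U(11, 1) = 50*(-48 - 4*11) = 50*(-48 - 44) = 50*(-92) = -4600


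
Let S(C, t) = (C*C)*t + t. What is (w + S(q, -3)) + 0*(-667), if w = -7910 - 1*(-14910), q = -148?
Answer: -58715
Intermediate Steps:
S(C, t) = t + t*C² (S(C, t) = C²*t + t = t*C² + t = t + t*C²)
w = 7000 (w = -7910 + 14910 = 7000)
(w + S(q, -3)) + 0*(-667) = (7000 - 3*(1 + (-148)²)) + 0*(-667) = (7000 - 3*(1 + 21904)) + 0 = (7000 - 3*21905) + 0 = (7000 - 65715) + 0 = -58715 + 0 = -58715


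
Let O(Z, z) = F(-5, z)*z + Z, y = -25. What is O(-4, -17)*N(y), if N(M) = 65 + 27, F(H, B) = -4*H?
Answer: -31648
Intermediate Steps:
O(Z, z) = Z + 20*z (O(Z, z) = (-4*(-5))*z + Z = 20*z + Z = Z + 20*z)
N(M) = 92
O(-4, -17)*N(y) = (-4 + 20*(-17))*92 = (-4 - 340)*92 = -344*92 = -31648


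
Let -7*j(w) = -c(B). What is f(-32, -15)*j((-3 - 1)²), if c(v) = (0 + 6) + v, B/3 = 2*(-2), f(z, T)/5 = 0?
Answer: 0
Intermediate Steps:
f(z, T) = 0 (f(z, T) = 5*0 = 0)
B = -12 (B = 3*(2*(-2)) = 3*(-4) = -12)
c(v) = 6 + v
j(w) = -6/7 (j(w) = -(-1)*(6 - 12)/7 = -(-1)*(-6)/7 = -⅐*6 = -6/7)
f(-32, -15)*j((-3 - 1)²) = 0*(-6/7) = 0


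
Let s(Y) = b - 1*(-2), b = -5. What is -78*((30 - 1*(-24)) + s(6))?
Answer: -3978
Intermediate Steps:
s(Y) = -3 (s(Y) = -5 - 1*(-2) = -5 + 2 = -3)
-78*((30 - 1*(-24)) + s(6)) = -78*((30 - 1*(-24)) - 3) = -78*((30 + 24) - 3) = -78*(54 - 3) = -78*51 = -3978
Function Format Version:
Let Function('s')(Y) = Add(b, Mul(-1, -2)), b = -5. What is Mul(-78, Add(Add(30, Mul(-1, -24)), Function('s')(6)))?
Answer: -3978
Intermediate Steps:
Function('s')(Y) = -3 (Function('s')(Y) = Add(-5, Mul(-1, -2)) = Add(-5, 2) = -3)
Mul(-78, Add(Add(30, Mul(-1, -24)), Function('s')(6))) = Mul(-78, Add(Add(30, Mul(-1, -24)), -3)) = Mul(-78, Add(Add(30, 24), -3)) = Mul(-78, Add(54, -3)) = Mul(-78, 51) = -3978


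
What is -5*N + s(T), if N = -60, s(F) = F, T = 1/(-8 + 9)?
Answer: 301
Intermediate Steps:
T = 1 (T = 1/1 = 1)
-5*N + s(T) = -5*(-60) + 1 = 300 + 1 = 301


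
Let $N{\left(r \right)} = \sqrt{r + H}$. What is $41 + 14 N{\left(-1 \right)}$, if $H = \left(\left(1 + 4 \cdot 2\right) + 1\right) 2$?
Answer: $41 + 14 \sqrt{19} \approx 102.02$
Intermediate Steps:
$H = 20$ ($H = \left(\left(1 + 8\right) + 1\right) 2 = \left(9 + 1\right) 2 = 10 \cdot 2 = 20$)
$N{\left(r \right)} = \sqrt{20 + r}$ ($N{\left(r \right)} = \sqrt{r + 20} = \sqrt{20 + r}$)
$41 + 14 N{\left(-1 \right)} = 41 + 14 \sqrt{20 - 1} = 41 + 14 \sqrt{19}$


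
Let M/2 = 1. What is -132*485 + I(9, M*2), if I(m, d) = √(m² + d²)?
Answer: -64020 + √97 ≈ -64010.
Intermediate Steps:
M = 2 (M = 2*1 = 2)
I(m, d) = √(d² + m²)
-132*485 + I(9, M*2) = -132*485 + √((2*2)² + 9²) = -64020 + √(4² + 81) = -64020 + √(16 + 81) = -64020 + √97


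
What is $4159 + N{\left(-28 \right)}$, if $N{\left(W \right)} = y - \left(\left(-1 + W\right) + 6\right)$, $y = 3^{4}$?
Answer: $4263$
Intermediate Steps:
$y = 81$
$N{\left(W \right)} = 76 - W$ ($N{\left(W \right)} = 81 - \left(\left(-1 + W\right) + 6\right) = 81 - \left(5 + W\right) = 76 - W$)
$4159 + N{\left(-28 \right)} = 4159 + \left(76 - -28\right) = 4159 + \left(76 + 28\right) = 4159 + 104 = 4263$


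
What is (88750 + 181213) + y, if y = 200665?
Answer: 470628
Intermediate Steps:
(88750 + 181213) + y = (88750 + 181213) + 200665 = 269963 + 200665 = 470628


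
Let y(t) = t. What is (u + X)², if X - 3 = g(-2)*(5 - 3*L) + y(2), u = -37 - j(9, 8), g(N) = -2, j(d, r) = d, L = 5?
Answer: 441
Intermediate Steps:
u = -46 (u = -37 - 1*9 = -37 - 9 = -46)
X = 25 (X = 3 + (-2*(5 - 3*5) + 2) = 3 + (-2*(5 - 15) + 2) = 3 + (-2*(-10) + 2) = 3 + (20 + 2) = 3 + 22 = 25)
(u + X)² = (-46 + 25)² = (-21)² = 441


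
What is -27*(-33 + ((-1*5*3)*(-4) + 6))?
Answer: -891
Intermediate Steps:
-27*(-33 + ((-1*5*3)*(-4) + 6)) = -27*(-33 + (-5*3*(-4) + 6)) = -27*(-33 + (-15*(-4) + 6)) = -27*(-33 + (60 + 6)) = -27*(-33 + 66) = -27*33 = -891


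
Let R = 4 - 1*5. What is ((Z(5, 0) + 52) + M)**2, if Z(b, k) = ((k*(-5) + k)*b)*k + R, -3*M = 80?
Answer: 5329/9 ≈ 592.11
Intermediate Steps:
M = -80/3 (M = -1/3*80 = -80/3 ≈ -26.667)
R = -1 (R = 4 - 5 = -1)
Z(b, k) = -1 - 4*b*k**2 (Z(b, k) = ((k*(-5) + k)*b)*k - 1 = ((-5*k + k)*b)*k - 1 = ((-4*k)*b)*k - 1 = (-4*b*k)*k - 1 = -4*b*k**2 - 1 = -1 - 4*b*k**2)
((Z(5, 0) + 52) + M)**2 = (((-1 - 4*5*0**2) + 52) - 80/3)**2 = (((-1 - 4*5*0) + 52) - 80/3)**2 = (((-1 + 0) + 52) - 80/3)**2 = ((-1 + 52) - 80/3)**2 = (51 - 80/3)**2 = (73/3)**2 = 5329/9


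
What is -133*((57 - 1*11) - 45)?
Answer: -133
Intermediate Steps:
-133*((57 - 1*11) - 45) = -133*((57 - 11) - 45) = -133*(46 - 45) = -133*1 = -133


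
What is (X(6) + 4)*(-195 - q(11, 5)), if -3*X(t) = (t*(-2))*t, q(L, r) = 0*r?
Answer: -5460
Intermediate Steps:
q(L, r) = 0
X(t) = 2*t²/3 (X(t) = -t*(-2)*t/3 = -(-2*t)*t/3 = -(-2)*t²/3 = 2*t²/3)
(X(6) + 4)*(-195 - q(11, 5)) = ((⅔)*6² + 4)*(-195 - 1*0) = ((⅔)*36 + 4)*(-195 + 0) = (24 + 4)*(-195) = 28*(-195) = -5460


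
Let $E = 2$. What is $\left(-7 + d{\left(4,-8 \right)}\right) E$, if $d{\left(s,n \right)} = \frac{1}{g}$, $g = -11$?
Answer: $- \frac{156}{11} \approx -14.182$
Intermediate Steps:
$d{\left(s,n \right)} = - \frac{1}{11}$ ($d{\left(s,n \right)} = \frac{1}{-11} = - \frac{1}{11}$)
$\left(-7 + d{\left(4,-8 \right)}\right) E = \left(-7 - \frac{1}{11}\right) 2 = \left(- \frac{78}{11}\right) 2 = - \frac{156}{11}$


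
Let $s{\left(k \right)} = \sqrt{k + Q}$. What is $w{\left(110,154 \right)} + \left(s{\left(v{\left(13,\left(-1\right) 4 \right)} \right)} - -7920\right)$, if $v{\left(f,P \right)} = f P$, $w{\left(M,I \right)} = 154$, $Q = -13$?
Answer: $8074 + i \sqrt{65} \approx 8074.0 + 8.0623 i$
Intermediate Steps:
$v{\left(f,P \right)} = P f$
$s{\left(k \right)} = \sqrt{-13 + k}$ ($s{\left(k \right)} = \sqrt{k - 13} = \sqrt{-13 + k}$)
$w{\left(110,154 \right)} + \left(s{\left(v{\left(13,\left(-1\right) 4 \right)} \right)} - -7920\right) = 154 + \left(\sqrt{-13 + \left(-1\right) 4 \cdot 13} - -7920\right) = 154 + \left(\sqrt{-13 - 52} + 7920\right) = 154 + \left(\sqrt{-65} + 7920\right) = 154 + \left(i \sqrt{65} + 7920\right) = 154 + \left(7920 + i \sqrt{65}\right) = 8074 + i \sqrt{65}$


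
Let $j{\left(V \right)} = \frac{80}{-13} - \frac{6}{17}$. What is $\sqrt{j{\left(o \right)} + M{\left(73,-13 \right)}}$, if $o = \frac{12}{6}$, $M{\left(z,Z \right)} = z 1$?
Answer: $\frac{\sqrt{3247595}}{221} \approx 8.1543$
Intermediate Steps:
$M{\left(z,Z \right)} = z$
$o = 2$ ($o = 12 \cdot \frac{1}{6} = 2$)
$j{\left(V \right)} = - \frac{1438}{221}$ ($j{\left(V \right)} = 80 \left(- \frac{1}{13}\right) - \frac{6}{17} = - \frac{80}{13} - \frac{6}{17} = - \frac{1438}{221}$)
$\sqrt{j{\left(o \right)} + M{\left(73,-13 \right)}} = \sqrt{- \frac{1438}{221} + 73} = \sqrt{\frac{14695}{221}} = \frac{\sqrt{3247595}}{221}$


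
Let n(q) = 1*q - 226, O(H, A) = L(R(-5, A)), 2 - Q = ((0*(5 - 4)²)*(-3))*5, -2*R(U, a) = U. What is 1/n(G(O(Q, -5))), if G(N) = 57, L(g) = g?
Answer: -1/169 ≈ -0.0059172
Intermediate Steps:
R(U, a) = -U/2
Q = 2 (Q = 2 - (0*(5 - 4)²)*(-3)*5 = 2 - (0*1²)*(-3)*5 = 2 - (0*1)*(-3)*5 = 2 - 0*(-3)*5 = 2 - 0*5 = 2 - 1*0 = 2 + 0 = 2)
O(H, A) = 5/2 (O(H, A) = -½*(-5) = 5/2)
n(q) = -226 + q (n(q) = q - 226 = -226 + q)
1/n(G(O(Q, -5))) = 1/(-226 + 57) = 1/(-169) = -1/169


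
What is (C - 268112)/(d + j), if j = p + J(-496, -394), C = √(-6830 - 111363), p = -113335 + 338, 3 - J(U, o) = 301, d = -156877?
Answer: 67028/67543 - I*√118193/270172 ≈ 0.99238 - 0.0012725*I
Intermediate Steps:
J(U, o) = -298 (J(U, o) = 3 - 1*301 = 3 - 301 = -298)
p = -112997
C = I*√118193 (C = √(-118193) = I*√118193 ≈ 343.79*I)
j = -113295 (j = -112997 - 298 = -113295)
(C - 268112)/(d + j) = (I*√118193 - 268112)/(-156877 - 113295) = (-268112 + I*√118193)/(-270172) = (-268112 + I*√118193)*(-1/270172) = 67028/67543 - I*√118193/270172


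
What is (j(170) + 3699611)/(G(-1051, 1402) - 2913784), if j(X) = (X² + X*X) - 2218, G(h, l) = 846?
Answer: -3755193/2912938 ≈ -1.2891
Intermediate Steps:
j(X) = -2218 + 2*X² (j(X) = (X² + X²) - 2218 = 2*X² - 2218 = -2218 + 2*X²)
(j(170) + 3699611)/(G(-1051, 1402) - 2913784) = ((-2218 + 2*170²) + 3699611)/(846 - 2913784) = ((-2218 + 2*28900) + 3699611)/(-2912938) = ((-2218 + 57800) + 3699611)*(-1/2912938) = (55582 + 3699611)*(-1/2912938) = 3755193*(-1/2912938) = -3755193/2912938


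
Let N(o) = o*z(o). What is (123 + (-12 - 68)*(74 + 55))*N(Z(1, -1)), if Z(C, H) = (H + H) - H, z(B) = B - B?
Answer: 0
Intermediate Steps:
z(B) = 0
Z(C, H) = H (Z(C, H) = 2*H - H = H)
N(o) = 0 (N(o) = o*0 = 0)
(123 + (-12 - 68)*(74 + 55))*N(Z(1, -1)) = (123 + (-12 - 68)*(74 + 55))*0 = (123 - 80*129)*0 = (123 - 10320)*0 = -10197*0 = 0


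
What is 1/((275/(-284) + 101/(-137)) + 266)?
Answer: 38908/10283169 ≈ 0.0037837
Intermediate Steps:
1/((275/(-284) + 101/(-137)) + 266) = 1/((275*(-1/284) + 101*(-1/137)) + 266) = 1/((-275/284 - 101/137) + 266) = 1/(-66359/38908 + 266) = 1/(10283169/38908) = 38908/10283169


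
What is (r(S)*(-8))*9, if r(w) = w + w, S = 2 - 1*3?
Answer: 144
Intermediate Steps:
S = -1 (S = 2 - 3 = -1)
r(w) = 2*w
(r(S)*(-8))*9 = ((2*(-1))*(-8))*9 = -2*(-8)*9 = 16*9 = 144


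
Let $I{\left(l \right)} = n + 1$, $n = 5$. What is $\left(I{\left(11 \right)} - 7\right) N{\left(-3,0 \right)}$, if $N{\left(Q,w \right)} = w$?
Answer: $0$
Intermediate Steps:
$I{\left(l \right)} = 6$ ($I{\left(l \right)} = 5 + 1 = 6$)
$\left(I{\left(11 \right)} - 7\right) N{\left(-3,0 \right)} = \left(6 - 7\right) 0 = \left(-1\right) 0 = 0$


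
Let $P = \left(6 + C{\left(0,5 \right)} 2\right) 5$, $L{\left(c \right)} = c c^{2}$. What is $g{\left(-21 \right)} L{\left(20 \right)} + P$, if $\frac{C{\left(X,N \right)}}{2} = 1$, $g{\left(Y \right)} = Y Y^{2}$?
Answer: $-74087950$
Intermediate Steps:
$g{\left(Y \right)} = Y^{3}$
$C{\left(X,N \right)} = 2$ ($C{\left(X,N \right)} = 2 \cdot 1 = 2$)
$L{\left(c \right)} = c^{3}$
$P = 50$ ($P = \left(6 + 2 \cdot 2\right) 5 = \left(6 + 4\right) 5 = 10 \cdot 5 = 50$)
$g{\left(-21 \right)} L{\left(20 \right)} + P = \left(-21\right)^{3} \cdot 20^{3} + 50 = \left(-9261\right) 8000 + 50 = -74088000 + 50 = -74087950$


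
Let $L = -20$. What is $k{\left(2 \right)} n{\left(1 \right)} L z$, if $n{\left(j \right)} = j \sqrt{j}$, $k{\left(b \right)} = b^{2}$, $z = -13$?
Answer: $1040$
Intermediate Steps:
$n{\left(j \right)} = j^{\frac{3}{2}}$
$k{\left(2 \right)} n{\left(1 \right)} L z = 2^{2} \cdot 1^{\frac{3}{2}} \left(-20\right) \left(-13\right) = 4 \cdot 1 \left(-20\right) \left(-13\right) = 4 \left(-20\right) \left(-13\right) = \left(-80\right) \left(-13\right) = 1040$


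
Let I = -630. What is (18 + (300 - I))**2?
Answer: 898704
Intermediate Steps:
(18 + (300 - I))**2 = (18 + (300 - 1*(-630)))**2 = (18 + (300 + 630))**2 = (18 + 930)**2 = 948**2 = 898704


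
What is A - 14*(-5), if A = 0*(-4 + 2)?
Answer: 70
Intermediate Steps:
A = 0 (A = 0*(-2) = 0)
A - 14*(-5) = 0 - 14*(-5) = 0 + 70 = 70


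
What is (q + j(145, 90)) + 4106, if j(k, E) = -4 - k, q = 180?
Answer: 4137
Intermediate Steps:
(q + j(145, 90)) + 4106 = (180 + (-4 - 1*145)) + 4106 = (180 + (-4 - 145)) + 4106 = (180 - 149) + 4106 = 31 + 4106 = 4137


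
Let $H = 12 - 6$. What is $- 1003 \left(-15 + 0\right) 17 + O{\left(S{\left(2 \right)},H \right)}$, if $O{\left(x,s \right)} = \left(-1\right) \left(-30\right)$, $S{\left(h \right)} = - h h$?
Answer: $255795$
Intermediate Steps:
$S{\left(h \right)} = - h^{2}$
$H = 6$ ($H = 12 - 6 = 6$)
$O{\left(x,s \right)} = 30$
$- 1003 \left(-15 + 0\right) 17 + O{\left(S{\left(2 \right)},H \right)} = - 1003 \left(-15 + 0\right) 17 + 30 = - 1003 \left(\left(-15\right) 17\right) + 30 = \left(-1003\right) \left(-255\right) + 30 = 255765 + 30 = 255795$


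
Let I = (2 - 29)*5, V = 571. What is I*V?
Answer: -77085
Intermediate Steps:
I = -135 (I = -27*5 = -135)
I*V = -135*571 = -77085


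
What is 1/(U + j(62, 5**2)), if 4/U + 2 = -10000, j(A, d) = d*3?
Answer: 5001/375073 ≈ 0.013333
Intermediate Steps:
j(A, d) = 3*d
U = -2/5001 (U = 4/(-2 - 10000) = 4/(-10002) = 4*(-1/10002) = -2/5001 ≈ -0.00039992)
1/(U + j(62, 5**2)) = 1/(-2/5001 + 3*5**2) = 1/(-2/5001 + 3*25) = 1/(-2/5001 + 75) = 1/(375073/5001) = 5001/375073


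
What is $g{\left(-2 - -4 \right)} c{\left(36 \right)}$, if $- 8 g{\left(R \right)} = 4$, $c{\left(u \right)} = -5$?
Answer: $\frac{5}{2} \approx 2.5$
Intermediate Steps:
$g{\left(R \right)} = - \frac{1}{2}$ ($g{\left(R \right)} = \left(- \frac{1}{8}\right) 4 = - \frac{1}{2}$)
$g{\left(-2 - -4 \right)} c{\left(36 \right)} = \left(- \frac{1}{2}\right) \left(-5\right) = \frac{5}{2}$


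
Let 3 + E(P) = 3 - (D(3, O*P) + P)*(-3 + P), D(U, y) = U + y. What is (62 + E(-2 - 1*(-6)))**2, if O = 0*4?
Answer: 3025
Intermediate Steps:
O = 0
E(P) = -(-3 + P)*(3 + P) (E(P) = -3 + (3 - ((3 + 0*P) + P)*(-3 + P)) = -3 + (3 - ((3 + 0) + P)*(-3 + P)) = -3 + (3 - (3 + P)*(-3 + P)) = -3 + (3 - (-3 + P)*(3 + P)) = -(-3 + P)*(3 + P))
(62 + E(-2 - 1*(-6)))**2 = (62 + (9 - (-2 - 1*(-6))**2))**2 = (62 + (9 - (-2 + 6)**2))**2 = (62 + (9 - 1*4**2))**2 = (62 + (9 - 1*16))**2 = (62 + (9 - 16))**2 = (62 - 7)**2 = 55**2 = 3025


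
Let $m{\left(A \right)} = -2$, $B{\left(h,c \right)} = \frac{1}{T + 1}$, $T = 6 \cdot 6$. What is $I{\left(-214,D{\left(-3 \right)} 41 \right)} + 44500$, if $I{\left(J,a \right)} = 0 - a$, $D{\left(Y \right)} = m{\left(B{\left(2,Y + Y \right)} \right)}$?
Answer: $44582$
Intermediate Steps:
$T = 36$
$B{\left(h,c \right)} = \frac{1}{37}$ ($B{\left(h,c \right)} = \frac{1}{36 + 1} = \frac{1}{37}$)
$D{\left(Y \right)} = -2$
$I{\left(J,a \right)} = - a$
$I{\left(-214,D{\left(-3 \right)} 41 \right)} + 44500 = - \left(-2\right) 41 + 44500 = \left(-1\right) \left(-82\right) + 44500 = 82 + 44500 = 44582$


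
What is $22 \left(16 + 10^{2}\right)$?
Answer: $2552$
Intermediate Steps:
$22 \left(16 + 10^{2}\right) = 22 \left(16 + 100\right) = 22 \cdot 116 = 2552$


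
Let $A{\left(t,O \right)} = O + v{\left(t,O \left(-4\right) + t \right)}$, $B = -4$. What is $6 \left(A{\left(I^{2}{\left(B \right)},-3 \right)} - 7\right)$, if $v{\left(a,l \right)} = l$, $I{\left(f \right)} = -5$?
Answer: $162$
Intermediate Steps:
$A{\left(t,O \right)} = t - 3 O$ ($A{\left(t,O \right)} = O + \left(O \left(-4\right) + t\right) = O - \left(- t + 4 O\right) = t - 3 O$)
$6 \left(A{\left(I^{2}{\left(B \right)},-3 \right)} - 7\right) = 6 \left(\left(\left(-5\right)^{2} - -9\right) - 7\right) = 6 \left(\left(25 + 9\right) - 7\right) = 6 \left(34 - 7\right) = 6 \cdot 27 = 162$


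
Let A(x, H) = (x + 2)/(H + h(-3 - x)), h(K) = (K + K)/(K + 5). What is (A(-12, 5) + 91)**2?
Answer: 3869089/484 ≈ 7994.0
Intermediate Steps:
h(K) = 2*K/(5 + K) (h(K) = (2*K)/(5 + K) = 2*K/(5 + K))
A(x, H) = (2 + x)/(H + 2*(-3 - x)/(2 - x)) (A(x, H) = (x + 2)/(H + 2*(-3 - x)/(5 + (-3 - x))) = (2 + x)/(H + 2*(-3 - x)/(2 - x)))
(A(-12, 5) + 91)**2 = ((-2 - 12)*(2 - 12)/(6 + 2*(-12) + 5*(-2 - 12)) + 91)**2 = (-14*(-10)/(6 - 24 + 5*(-14)) + 91)**2 = (-14*(-10)/(6 - 24 - 70) + 91)**2 = (-14*(-10)/(-88) + 91)**2 = (-1/88*(-14)*(-10) + 91)**2 = (-35/22 + 91)**2 = (1967/22)**2 = 3869089/484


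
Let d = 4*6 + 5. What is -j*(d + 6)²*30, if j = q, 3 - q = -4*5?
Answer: -845250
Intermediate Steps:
d = 29 (d = 24 + 5 = 29)
q = 23 (q = 3 - (-4)*5 = 3 - 1*(-20) = 3 + 20 = 23)
j = 23
-j*(d + 6)²*30 = -23*(29 + 6)²*30 = -23*35²*30 = -23*1225*30 = -28175*30 = -1*845250 = -845250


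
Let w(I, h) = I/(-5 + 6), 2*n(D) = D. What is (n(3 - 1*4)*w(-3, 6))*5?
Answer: 15/2 ≈ 7.5000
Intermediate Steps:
n(D) = D/2
w(I, h) = I (w(I, h) = I/1 = I*1 = I)
(n(3 - 1*4)*w(-3, 6))*5 = (((3 - 1*4)/2)*(-3))*5 = (((3 - 4)/2)*(-3))*5 = (((½)*(-1))*(-3))*5 = -½*(-3)*5 = (3/2)*5 = 15/2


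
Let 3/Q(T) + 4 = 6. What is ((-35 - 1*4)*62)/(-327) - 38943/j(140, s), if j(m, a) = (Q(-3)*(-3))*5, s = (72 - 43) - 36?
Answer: 947316/545 ≈ 1738.2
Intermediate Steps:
Q(T) = 3/2 (Q(T) = 3/(-4 + 6) = 3/2)
s = -7 (s = 29 - 36 = -7)
j(m, a) = -45/2 (j(m, a) = ((3/2)*(-3))*5 = -9/2*5 = -45/2)
((-35 - 1*4)*62)/(-327) - 38943/j(140, s) = ((-35 - 1*4)*62)/(-327) - 38943/(-45/2) = ((-35 - 4)*62)*(-1/327) - 38943*(-2/45) = -39*62*(-1/327) + 8654/5 = -2418*(-1/327) + 8654/5 = 806/109 + 8654/5 = 947316/545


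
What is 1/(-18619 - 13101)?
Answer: -1/31720 ≈ -3.1526e-5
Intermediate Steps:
1/(-18619 - 13101) = 1/(-31720) = -1/31720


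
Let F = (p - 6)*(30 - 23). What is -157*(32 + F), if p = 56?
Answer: -59974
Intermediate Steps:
F = 350 (F = (56 - 6)*(30 - 23) = 50*7 = 350)
-157*(32 + F) = -157*(32 + 350) = -157*382 = -59974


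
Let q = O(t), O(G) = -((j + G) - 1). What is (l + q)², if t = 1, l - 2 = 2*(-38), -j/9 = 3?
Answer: 2209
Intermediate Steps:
j = -27 (j = -9*3 = -27)
l = -74 (l = 2 + 2*(-38) = 2 - 76 = -74)
O(G) = 28 - G (O(G) = -((-27 + G) - 1) = -(-28 + G) = 28 - G)
q = 27 (q = 28 - 1*1 = 28 - 1 = 27)
(l + q)² = (-74 + 27)² = (-47)² = 2209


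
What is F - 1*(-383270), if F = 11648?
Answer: 394918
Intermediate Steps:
F - 1*(-383270) = 11648 - 1*(-383270) = 11648 + 383270 = 394918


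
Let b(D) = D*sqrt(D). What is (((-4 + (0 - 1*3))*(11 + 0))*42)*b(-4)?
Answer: 25872*I ≈ 25872.0*I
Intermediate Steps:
b(D) = D**(3/2)
(((-4 + (0 - 1*3))*(11 + 0))*42)*b(-4) = (((-4 + (0 - 1*3))*(11 + 0))*42)*(-4)**(3/2) = (((-4 + (0 - 3))*11)*42)*(-8*I) = (((-4 - 3)*11)*42)*(-8*I) = (-7*11*42)*(-8*I) = (-77*42)*(-8*I) = -(-25872)*I = 25872*I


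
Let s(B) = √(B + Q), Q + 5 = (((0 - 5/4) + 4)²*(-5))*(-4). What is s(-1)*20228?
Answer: 10114*√581 ≈ 2.4379e+5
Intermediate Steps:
Q = 585/4 (Q = -5 + (((0 - 5/4) + 4)²*(-5))*(-4) = -5 + ((-5/4 + 4)²*(-5))*(-4) = -5 + ((11/4)²*(-5))*(-4) = -5 + ((121/16)*(-5))*(-4) = -5 - 605/16*(-4) = -5 + 605/4 = 585/4 ≈ 146.25)
s(B) = √(585/4 + B) (s(B) = √(B + 585/4) = √(585/4 + B))
s(-1)*20228 = (√(585 + 4*(-1))/2)*20228 = (√(585 - 4)/2)*20228 = (√581/2)*20228 = 10114*√581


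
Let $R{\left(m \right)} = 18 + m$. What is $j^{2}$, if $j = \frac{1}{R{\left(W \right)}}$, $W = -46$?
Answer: $\frac{1}{784} \approx 0.0012755$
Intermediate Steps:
$j = - \frac{1}{28}$ ($j = \frac{1}{18 - 46} = \frac{1}{-28} = - \frac{1}{28} \approx -0.035714$)
$j^{2} = \left(- \frac{1}{28}\right)^{2} = \frac{1}{784}$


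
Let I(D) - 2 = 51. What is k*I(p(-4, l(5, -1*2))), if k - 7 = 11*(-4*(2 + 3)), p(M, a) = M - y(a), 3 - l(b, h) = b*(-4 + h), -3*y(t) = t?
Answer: -11289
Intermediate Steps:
y(t) = -t/3
l(b, h) = 3 - b*(-4 + h)
p(M, a) = M + a/3 (p(M, a) = M - (-1)*a/3 = M + a/3)
k = -213 (k = 7 + 11*(-4*(2 + 3)) = 7 + 11*(-4*5) = 7 + 11*(-20) = 7 - 220 = -213)
I(D) = 53 (I(D) = 2 + 51 = 53)
k*I(p(-4, l(5, -1*2))) = -213*53 = -11289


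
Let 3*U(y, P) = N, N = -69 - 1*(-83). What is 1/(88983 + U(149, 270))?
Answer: 3/266963 ≈ 1.1238e-5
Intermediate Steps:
N = 14 (N = -69 + 83 = 14)
U(y, P) = 14/3 (U(y, P) = (1/3)*14 = 14/3)
1/(88983 + U(149, 270)) = 1/(88983 + 14/3) = 1/(266963/3) = 3/266963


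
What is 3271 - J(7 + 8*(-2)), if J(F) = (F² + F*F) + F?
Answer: 3118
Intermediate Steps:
J(F) = F + 2*F² (J(F) = (F² + F²) + F = 2*F² + F = F + 2*F²)
3271 - J(7 + 8*(-2)) = 3271 - (7 + 8*(-2))*(1 + 2*(7 + 8*(-2))) = 3271 - (7 - 16)*(1 + 2*(7 - 16)) = 3271 - (-9)*(1 + 2*(-9)) = 3271 - (-9)*(1 - 18) = 3271 - (-9)*(-17) = 3271 - 1*153 = 3271 - 153 = 3118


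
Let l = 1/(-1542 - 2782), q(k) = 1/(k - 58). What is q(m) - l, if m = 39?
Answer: -4305/82156 ≈ -0.052400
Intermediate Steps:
q(k) = 1/(-58 + k)
l = -1/4324 (l = 1/(-4324) = -1/4324 ≈ -0.00023127)
q(m) - l = 1/(-58 + 39) - 1*(-1/4324) = 1/(-19) + 1/4324 = -1/19 + 1/4324 = -4305/82156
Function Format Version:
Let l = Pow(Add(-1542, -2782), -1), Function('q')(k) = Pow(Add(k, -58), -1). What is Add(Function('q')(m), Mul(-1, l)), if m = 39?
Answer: Rational(-4305, 82156) ≈ -0.052400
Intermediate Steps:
Function('q')(k) = Pow(Add(-58, k), -1)
l = Rational(-1, 4324) (l = Pow(-4324, -1) = Rational(-1, 4324) ≈ -0.00023127)
Add(Function('q')(m), Mul(-1, l)) = Add(Pow(Add(-58, 39), -1), Mul(-1, Rational(-1, 4324))) = Add(Pow(-19, -1), Rational(1, 4324)) = Add(Rational(-1, 19), Rational(1, 4324)) = Rational(-4305, 82156)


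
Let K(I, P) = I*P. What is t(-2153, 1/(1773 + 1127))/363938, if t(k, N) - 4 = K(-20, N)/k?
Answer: 1248741/113615984530 ≈ 1.0991e-5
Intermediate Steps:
t(k, N) = 4 - 20*N/k (t(k, N) = 4 + (-20*N)/k = 4 - 20*N/k)
t(-2153, 1/(1773 + 1127))/363938 = (4 - 20/((1773 + 1127)*(-2153)))/363938 = (4 - 20*(-1/2153)/2900)*(1/363938) = (4 - 20*1/2900*(-1/2153))*(1/363938) = (4 + 1/312185)*(1/363938) = (1248741/312185)*(1/363938) = 1248741/113615984530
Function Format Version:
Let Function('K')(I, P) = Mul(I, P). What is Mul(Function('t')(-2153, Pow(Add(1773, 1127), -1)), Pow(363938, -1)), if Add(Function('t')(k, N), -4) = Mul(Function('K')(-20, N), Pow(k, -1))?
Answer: Rational(1248741, 113615984530) ≈ 1.0991e-5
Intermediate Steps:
Function('t')(k, N) = Add(4, Mul(-20, N, Pow(k, -1))) (Function('t')(k, N) = Add(4, Mul(Mul(-20, N), Pow(k, -1))) = Add(4, Mul(-20, N, Pow(k, -1))))
Mul(Function('t')(-2153, Pow(Add(1773, 1127), -1)), Pow(363938, -1)) = Mul(Add(4, Mul(-20, Pow(Add(1773, 1127), -1), Pow(-2153, -1))), Pow(363938, -1)) = Mul(Add(4, Mul(-20, Pow(2900, -1), Rational(-1, 2153))), Rational(1, 363938)) = Mul(Add(4, Mul(-20, Rational(1, 2900), Rational(-1, 2153))), Rational(1, 363938)) = Mul(Add(4, Rational(1, 312185)), Rational(1, 363938)) = Mul(Rational(1248741, 312185), Rational(1, 363938)) = Rational(1248741, 113615984530)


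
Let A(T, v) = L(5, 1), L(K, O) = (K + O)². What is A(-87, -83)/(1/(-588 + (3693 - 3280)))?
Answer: -6300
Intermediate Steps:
A(T, v) = 36 (A(T, v) = (5 + 1)² = 6² = 36)
A(-87, -83)/(1/(-588 + (3693 - 3280))) = 36/(1/(-588 + (3693 - 3280))) = 36/(1/(-588 + 413)) = 36/(1/(-175)) = 36/(-1/175) = 36*(-175) = -6300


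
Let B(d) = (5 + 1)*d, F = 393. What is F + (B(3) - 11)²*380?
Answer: 19013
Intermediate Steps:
B(d) = 6*d
F + (B(3) - 11)²*380 = 393 + (6*3 - 11)²*380 = 393 + (18 - 11)²*380 = 393 + 7²*380 = 393 + 49*380 = 393 + 18620 = 19013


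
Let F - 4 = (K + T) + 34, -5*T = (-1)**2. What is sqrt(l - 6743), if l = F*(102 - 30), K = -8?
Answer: I*sqrt(114935)/5 ≈ 67.804*I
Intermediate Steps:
T = -1/5 (T = -1/5*(-1)**2 = -1/5*1 = -1/5 ≈ -0.20000)
F = 149/5 (F = 4 + ((-8 - 1/5) + 34) = 4 + (-41/5 + 34) = 4 + 129/5 = 149/5 ≈ 29.800)
l = 10728/5 (l = 149*(102 - 30)/5 = (149/5)*72 = 10728/5 ≈ 2145.6)
sqrt(l - 6743) = sqrt(10728/5 - 6743) = sqrt(-22987/5) = I*sqrt(114935)/5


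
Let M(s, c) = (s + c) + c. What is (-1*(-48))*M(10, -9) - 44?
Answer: -428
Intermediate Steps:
M(s, c) = s + 2*c (M(s, c) = (c + s) + c = s + 2*c)
(-1*(-48))*M(10, -9) - 44 = (-1*(-48))*(10 + 2*(-9)) - 44 = 48*(10 - 18) - 44 = 48*(-8) - 44 = -384 - 44 = -428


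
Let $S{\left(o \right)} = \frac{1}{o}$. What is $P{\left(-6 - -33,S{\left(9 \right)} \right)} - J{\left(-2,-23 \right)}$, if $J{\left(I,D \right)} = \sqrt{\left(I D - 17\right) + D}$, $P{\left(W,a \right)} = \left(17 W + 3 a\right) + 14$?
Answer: $\frac{1420}{3} - \sqrt{6} \approx 470.88$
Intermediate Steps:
$P{\left(W,a \right)} = 14 + 3 a + 17 W$ ($P{\left(W,a \right)} = \left(3 a + 17 W\right) + 14 = 14 + 3 a + 17 W$)
$J{\left(I,D \right)} = \sqrt{-17 + D + D I}$ ($J{\left(I,D \right)} = \sqrt{\left(D I - 17\right) + D} = \sqrt{\left(-17 + D I\right) + D} = \sqrt{-17 + D + D I}$)
$P{\left(-6 - -33,S{\left(9 \right)} \right)} - J{\left(-2,-23 \right)} = \left(14 + \frac{3}{9} + 17 \left(-6 - -33\right)\right) - \sqrt{-17 - 23 - -46} = \left(14 + 3 \cdot \frac{1}{9} + 17 \left(-6 + 33\right)\right) - \sqrt{-17 - 23 + 46} = \left(14 + \frac{1}{3} + 17 \cdot 27\right) - \sqrt{6} = \left(14 + \frac{1}{3} + 459\right) - \sqrt{6} = \frac{1420}{3} - \sqrt{6}$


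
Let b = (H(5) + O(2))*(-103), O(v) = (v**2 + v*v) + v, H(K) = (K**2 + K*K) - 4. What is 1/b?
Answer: -1/5768 ≈ -0.00017337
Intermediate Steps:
H(K) = -4 + 2*K**2 (H(K) = (K**2 + K**2) - 4 = 2*K**2 - 4 = -4 + 2*K**2)
O(v) = v + 2*v**2 (O(v) = (v**2 + v**2) + v = 2*v**2 + v = v + 2*v**2)
b = -5768 (b = ((-4 + 2*5**2) + 2*(1 + 2*2))*(-103) = ((-4 + 2*25) + 2*(1 + 4))*(-103) = ((-4 + 50) + 2*5)*(-103) = (46 + 10)*(-103) = 56*(-103) = -5768)
1/b = 1/(-5768) = -1/5768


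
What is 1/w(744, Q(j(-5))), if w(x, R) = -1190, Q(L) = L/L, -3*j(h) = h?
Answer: -1/1190 ≈ -0.00084034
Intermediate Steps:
j(h) = -h/3
Q(L) = 1
1/w(744, Q(j(-5))) = 1/(-1190) = -1/1190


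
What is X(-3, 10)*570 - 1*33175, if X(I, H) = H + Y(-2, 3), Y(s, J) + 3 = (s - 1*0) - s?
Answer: -29185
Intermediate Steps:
Y(s, J) = -3 (Y(s, J) = -3 + ((s - 1*0) - s) = -3 + ((s + 0) - s) = -3 + (s - s) = -3 + 0 = -3)
X(I, H) = -3 + H (X(I, H) = H - 3 = -3 + H)
X(-3, 10)*570 - 1*33175 = (-3 + 10)*570 - 1*33175 = 7*570 - 33175 = 3990 - 33175 = -29185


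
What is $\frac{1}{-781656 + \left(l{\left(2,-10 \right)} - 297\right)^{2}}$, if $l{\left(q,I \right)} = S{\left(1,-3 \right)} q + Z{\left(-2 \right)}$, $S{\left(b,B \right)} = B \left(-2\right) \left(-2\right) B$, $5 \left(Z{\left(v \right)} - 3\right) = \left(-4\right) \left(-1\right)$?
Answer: $- \frac{25}{18318164} \approx -1.3648 \cdot 10^{-6}$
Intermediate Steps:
$Z{\left(v \right)} = \frac{19}{5}$ ($Z{\left(v \right)} = 3 + \frac{\left(-4\right) \left(-1\right)}{5} = 3 + \frac{1}{5} \cdot 4 = 3 + \frac{4}{5} = \frac{19}{5}$)
$S{\left(b,B \right)} = 4 B^{2}$ ($S{\left(b,B \right)} = - 2 B \left(-2\right) B = 4 B B = 4 B^{2}$)
$l{\left(q,I \right)} = \frac{19}{5} + 36 q$ ($l{\left(q,I \right)} = 4 \left(-3\right)^{2} q + \frac{19}{5} = 4 \cdot 9 q + \frac{19}{5} = 36 q + \frac{19}{5} = \frac{19}{5} + 36 q$)
$\frac{1}{-781656 + \left(l{\left(2,-10 \right)} - 297\right)^{2}} = \frac{1}{-781656 + \left(\left(\frac{19}{5} + 36 \cdot 2\right) - 297\right)^{2}} = \frac{1}{-781656 + \left(\left(\frac{19}{5} + 72\right) - 297\right)^{2}} = \frac{1}{-781656 + \left(\frac{379}{5} - 297\right)^{2}} = \frac{1}{-781656 + \left(- \frac{1106}{5}\right)^{2}} = \frac{1}{-781656 + \frac{1223236}{25}} = \frac{1}{- \frac{18318164}{25}} = - \frac{25}{18318164}$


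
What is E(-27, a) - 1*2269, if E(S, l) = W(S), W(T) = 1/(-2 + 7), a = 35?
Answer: -11344/5 ≈ -2268.8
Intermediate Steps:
W(T) = ⅕ (W(T) = 1/5 = ⅕)
E(S, l) = ⅕
E(-27, a) - 1*2269 = ⅕ - 1*2269 = ⅕ - 2269 = -11344/5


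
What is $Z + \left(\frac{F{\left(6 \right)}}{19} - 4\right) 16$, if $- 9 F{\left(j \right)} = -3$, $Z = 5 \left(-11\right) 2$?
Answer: $- \frac{9902}{57} \approx -173.72$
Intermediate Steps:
$Z = -110$ ($Z = \left(-55\right) 2 = -110$)
$F{\left(j \right)} = \frac{1}{3}$ ($F{\left(j \right)} = \left(- \frac{1}{9}\right) \left(-3\right) = \frac{1}{3}$)
$Z + \left(\frac{F{\left(6 \right)}}{19} - 4\right) 16 = -110 + \left(\frac{1}{3 \cdot 19} - 4\right) 16 = -110 + \left(\frac{1}{3} \cdot \frac{1}{19} - 4\right) 16 = -110 + \left(\frac{1}{57} - 4\right) 16 = -110 - \frac{3632}{57} = - \frac{9902}{57}$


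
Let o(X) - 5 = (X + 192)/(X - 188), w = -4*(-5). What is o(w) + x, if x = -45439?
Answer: -1908281/42 ≈ -45435.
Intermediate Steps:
w = 20
o(X) = 5 + (192 + X)/(-188 + X) (o(X) = 5 + (X + 192)/(X - 188) = 5 + (192 + X)/(-188 + X))
o(w) + x = 2*(-374 + 3*20)/(-188 + 20) - 45439 = 2*(-374 + 60)/(-168) - 45439 = 2*(-1/168)*(-314) - 45439 = 157/42 - 45439 = -1908281/42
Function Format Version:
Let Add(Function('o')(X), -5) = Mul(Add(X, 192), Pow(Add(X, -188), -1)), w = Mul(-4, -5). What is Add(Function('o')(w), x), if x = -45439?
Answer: Rational(-1908281, 42) ≈ -45435.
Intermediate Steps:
w = 20
Function('o')(X) = Add(5, Mul(Pow(Add(-188, X), -1), Add(192, X))) (Function('o')(X) = Add(5, Mul(Add(X, 192), Pow(Add(X, -188), -1))) = Add(5, Mul(Add(192, X), Pow(Add(-188, X), -1))) = Add(5, Mul(Pow(Add(-188, X), -1), Add(192, X))))
Add(Function('o')(w), x) = Add(Mul(2, Pow(Add(-188, 20), -1), Add(-374, Mul(3, 20))), -45439) = Add(Mul(2, Pow(-168, -1), Add(-374, 60)), -45439) = Add(Mul(2, Rational(-1, 168), -314), -45439) = Add(Rational(157, 42), -45439) = Rational(-1908281, 42)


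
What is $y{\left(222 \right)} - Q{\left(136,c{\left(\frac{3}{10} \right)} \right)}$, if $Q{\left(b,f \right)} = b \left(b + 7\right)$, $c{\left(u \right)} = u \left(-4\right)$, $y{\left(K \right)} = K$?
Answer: $-19226$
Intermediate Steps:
$c{\left(u \right)} = - 4 u$
$Q{\left(b,f \right)} = b \left(7 + b\right)$
$y{\left(222 \right)} - Q{\left(136,c{\left(\frac{3}{10} \right)} \right)} = 222 - 136 \left(7 + 136\right) = 222 - 136 \cdot 143 = 222 - 19448 = -19226$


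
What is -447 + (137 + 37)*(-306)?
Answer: -53691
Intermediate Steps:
-447 + (137 + 37)*(-306) = -447 + 174*(-306) = -447 - 53244 = -53691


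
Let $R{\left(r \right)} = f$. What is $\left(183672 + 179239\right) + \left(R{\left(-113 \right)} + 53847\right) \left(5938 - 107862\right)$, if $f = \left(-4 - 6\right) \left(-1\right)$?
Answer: $-5488957957$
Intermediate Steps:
$f = 10$ ($f = \left(-10\right) \left(-1\right) = 10$)
$R{\left(r \right)} = 10$
$\left(183672 + 179239\right) + \left(R{\left(-113 \right)} + 53847\right) \left(5938 - 107862\right) = \left(183672 + 179239\right) + \left(10 + 53847\right) \left(5938 - 107862\right) = 362911 + 53857 \left(-101924\right) = 362911 - 5489320868 = -5488957957$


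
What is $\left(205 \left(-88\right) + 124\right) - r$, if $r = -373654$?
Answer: $355738$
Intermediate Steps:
$\left(205 \left(-88\right) + 124\right) - r = \left(205 \left(-88\right) + 124\right) - -373654 = \left(-18040 + 124\right) + 373654 = -17916 + 373654 = 355738$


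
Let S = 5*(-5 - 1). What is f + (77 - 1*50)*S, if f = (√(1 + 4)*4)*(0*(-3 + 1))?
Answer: -810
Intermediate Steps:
S = -30 (S = 5*(-6) = -30)
f = 0 (f = (√5*4)*(0*(-2)) = (4*√5)*0 = 0)
f + (77 - 1*50)*S = 0 + (77 - 1*50)*(-30) = 0 + (77 - 50)*(-30) = 0 + 27*(-30) = 0 - 810 = -810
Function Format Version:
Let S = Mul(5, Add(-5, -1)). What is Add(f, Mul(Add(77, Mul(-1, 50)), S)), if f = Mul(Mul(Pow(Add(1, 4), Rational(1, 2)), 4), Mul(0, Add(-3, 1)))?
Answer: -810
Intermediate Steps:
S = -30 (S = Mul(5, -6) = -30)
f = 0 (f = Mul(Mul(Pow(5, Rational(1, 2)), 4), Mul(0, -2)) = Mul(Mul(4, Pow(5, Rational(1, 2))), 0) = 0)
Add(f, Mul(Add(77, Mul(-1, 50)), S)) = Add(0, Mul(Add(77, Mul(-1, 50)), -30)) = Add(0, Mul(Add(77, -50), -30)) = Add(0, Mul(27, -30)) = Add(0, -810) = -810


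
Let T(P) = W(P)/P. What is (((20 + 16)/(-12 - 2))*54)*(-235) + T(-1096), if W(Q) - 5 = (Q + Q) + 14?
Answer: 250363531/7672 ≈ 32633.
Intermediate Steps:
W(Q) = 19 + 2*Q (W(Q) = 5 + ((Q + Q) + 14) = 5 + (2*Q + 14) = 5 + (14 + 2*Q) = 19 + 2*Q)
T(P) = (19 + 2*P)/P
(((20 + 16)/(-12 - 2))*54)*(-235) + T(-1096) = (((20 + 16)/(-12 - 2))*54)*(-235) + (2 + 19/(-1096)) = ((36/(-14))*54)*(-235) + (2 + 19*(-1/1096)) = ((36*(-1/14))*54)*(-235) + (2 - 19/1096) = -18/7*54*(-235) + 2173/1096 = -972/7*(-235) + 2173/1096 = 228420/7 + 2173/1096 = 250363531/7672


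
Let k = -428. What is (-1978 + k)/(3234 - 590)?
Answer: -1203/1322 ≈ -0.90998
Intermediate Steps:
(-1978 + k)/(3234 - 590) = (-1978 - 428)/(3234 - 590) = -2406/2644 = -2406*1/2644 = -1203/1322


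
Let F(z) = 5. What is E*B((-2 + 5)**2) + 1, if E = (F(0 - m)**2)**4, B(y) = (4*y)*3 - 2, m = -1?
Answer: 41406251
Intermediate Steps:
B(y) = -2 + 12*y (B(y) = 12*y - 2 = -2 + 12*y)
E = 390625 (E = (5**2)**4 = 25**4 = 390625)
E*B((-2 + 5)**2) + 1 = 390625*(-2 + 12*(-2 + 5)**2) + 1 = 390625*(-2 + 12*3**2) + 1 = 390625*(-2 + 12*9) + 1 = 390625*(-2 + 108) + 1 = 390625*106 + 1 = 41406250 + 1 = 41406251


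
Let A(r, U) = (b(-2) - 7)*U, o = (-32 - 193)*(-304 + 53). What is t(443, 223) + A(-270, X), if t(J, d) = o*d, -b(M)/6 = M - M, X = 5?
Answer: 12593890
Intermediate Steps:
b(M) = 0 (b(M) = -6*(M - M) = -6*0 = 0)
o = 56475 (o = -225*(-251) = 56475)
A(r, U) = -7*U (A(r, U) = (0 - 7)*U = -7*U)
t(J, d) = 56475*d
t(443, 223) + A(-270, X) = 56475*223 - 7*5 = 12593925 - 35 = 12593890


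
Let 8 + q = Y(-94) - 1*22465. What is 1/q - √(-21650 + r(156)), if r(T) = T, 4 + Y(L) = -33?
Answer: -1/22510 - I*√21494 ≈ -4.4425e-5 - 146.61*I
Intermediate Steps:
Y(L) = -37 (Y(L) = -4 - 33 = -37)
q = -22510 (q = -8 + (-37 - 1*22465) = -8 + (-37 - 22465) = -8 - 22502 = -22510)
1/q - √(-21650 + r(156)) = 1/(-22510) - √(-21650 + 156) = -1/22510 - √(-21494) = -1/22510 - I*√21494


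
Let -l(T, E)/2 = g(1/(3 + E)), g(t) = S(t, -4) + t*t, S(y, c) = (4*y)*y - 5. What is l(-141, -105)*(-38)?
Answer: -988285/2601 ≈ -379.96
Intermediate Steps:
S(y, c) = -5 + 4*y² (S(y, c) = 4*y² - 5 = -5 + 4*y²)
g(t) = -5 + 5*t² (g(t) = (-5 + 4*t²) + t*t = (-5 + 4*t²) + t² = -5 + 5*t²)
l(T, E) = 10 - 10/(3 + E)² (l(T, E) = -2*(-5 + 5*(1/(3 + E))²) = -2*(-5 + 5/(3 + E)²) = 10 - 10/(3 + E)²)
l(-141, -105)*(-38) = (10 - 10/(3 - 105)²)*(-38) = (10 - 10/(-102)²)*(-38) = (10 - 10*1/10404)*(-38) = (10 - 5/5202)*(-38) = (52015/5202)*(-38) = -988285/2601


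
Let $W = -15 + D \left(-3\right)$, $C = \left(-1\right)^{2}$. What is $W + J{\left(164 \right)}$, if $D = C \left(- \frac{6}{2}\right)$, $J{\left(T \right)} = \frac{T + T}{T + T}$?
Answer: $-5$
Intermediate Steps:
$C = 1$
$J{\left(T \right)} = 1$ ($J{\left(T \right)} = \frac{2 T}{2 T} = 2 T \frac{1}{2 T} = 1$)
$D = -3$ ($D = 1 \left(- \frac{6}{2}\right) = 1 \left(\left(-6\right) \frac{1}{2}\right) = 1 \left(-3\right) = -3$)
$W = -6$ ($W = -15 - -9 = -15 + 9 = -6$)
$W + J{\left(164 \right)} = -6 + 1 = -5$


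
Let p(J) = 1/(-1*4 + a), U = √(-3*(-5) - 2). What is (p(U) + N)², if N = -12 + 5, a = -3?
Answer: 2500/49 ≈ 51.020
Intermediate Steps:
N = -7
U = √13 (U = √(15 - 2) = √13 ≈ 3.6056)
p(J) = -⅐ (p(J) = 1/(-1*4 - 3) = 1/(-4 - 3) = 1/(-7) = -⅐)
(p(U) + N)² = (-⅐ - 7)² = (-50/7)² = 2500/49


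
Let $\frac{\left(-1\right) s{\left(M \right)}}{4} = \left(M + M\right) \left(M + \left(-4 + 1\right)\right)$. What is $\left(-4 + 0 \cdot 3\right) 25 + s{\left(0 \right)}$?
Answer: $-100$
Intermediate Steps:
$s{\left(M \right)} = - 8 M \left(-3 + M\right)$ ($s{\left(M \right)} = - 4 \left(M + M\right) \left(M + \left(-4 + 1\right)\right) = - 4 \cdot 2 M \left(M - 3\right) = - 4 \cdot 2 M \left(-3 + M\right) = - 8 M \left(-3 + M\right)$)
$\left(-4 + 0 \cdot 3\right) 25 + s{\left(0 \right)} = \left(-4 + 0 \cdot 3\right) 25 + 8 \cdot 0 \left(3 - 0\right) = \left(-4 + 0\right) 25 + 8 \cdot 0 \left(3 + 0\right) = \left(-4\right) 25 + 8 \cdot 0 \cdot 3 = -100 + 0 = -100$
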